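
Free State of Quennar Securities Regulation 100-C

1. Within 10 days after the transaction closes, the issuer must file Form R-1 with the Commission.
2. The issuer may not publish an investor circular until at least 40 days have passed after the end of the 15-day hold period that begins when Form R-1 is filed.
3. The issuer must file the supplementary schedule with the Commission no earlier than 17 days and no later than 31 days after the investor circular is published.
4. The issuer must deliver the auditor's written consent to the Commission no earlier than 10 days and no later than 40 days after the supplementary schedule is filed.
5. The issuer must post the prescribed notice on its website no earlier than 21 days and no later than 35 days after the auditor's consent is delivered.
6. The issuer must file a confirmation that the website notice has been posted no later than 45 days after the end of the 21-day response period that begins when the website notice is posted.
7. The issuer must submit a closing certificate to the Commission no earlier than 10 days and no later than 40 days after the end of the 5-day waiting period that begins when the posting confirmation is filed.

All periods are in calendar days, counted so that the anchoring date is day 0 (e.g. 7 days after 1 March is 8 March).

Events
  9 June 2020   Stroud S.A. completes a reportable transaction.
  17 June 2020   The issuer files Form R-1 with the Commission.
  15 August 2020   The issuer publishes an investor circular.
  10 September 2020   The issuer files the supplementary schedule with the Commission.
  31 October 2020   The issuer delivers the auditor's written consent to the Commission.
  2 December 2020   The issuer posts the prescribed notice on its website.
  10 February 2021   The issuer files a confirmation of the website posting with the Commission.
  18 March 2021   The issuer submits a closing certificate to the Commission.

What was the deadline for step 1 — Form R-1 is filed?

Step 1 runs from 9 June 2020, when the transaction closes. 10 days after 9 June 2020 is 19 June 2020.

19 June 2020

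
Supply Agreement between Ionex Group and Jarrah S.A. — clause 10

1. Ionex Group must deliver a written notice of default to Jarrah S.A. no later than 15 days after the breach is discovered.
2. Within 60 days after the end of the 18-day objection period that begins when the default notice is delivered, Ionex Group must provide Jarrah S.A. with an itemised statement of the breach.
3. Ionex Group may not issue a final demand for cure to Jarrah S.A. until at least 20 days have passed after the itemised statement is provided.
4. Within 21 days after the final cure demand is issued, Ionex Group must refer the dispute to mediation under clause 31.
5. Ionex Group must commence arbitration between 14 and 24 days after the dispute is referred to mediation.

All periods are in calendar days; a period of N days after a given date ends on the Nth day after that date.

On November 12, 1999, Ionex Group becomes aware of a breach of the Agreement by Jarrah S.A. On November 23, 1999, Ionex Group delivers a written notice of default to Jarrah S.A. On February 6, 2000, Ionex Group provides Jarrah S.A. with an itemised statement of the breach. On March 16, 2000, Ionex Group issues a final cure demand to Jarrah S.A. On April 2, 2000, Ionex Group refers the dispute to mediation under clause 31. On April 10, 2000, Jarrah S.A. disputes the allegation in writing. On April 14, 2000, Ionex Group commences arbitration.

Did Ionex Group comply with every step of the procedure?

Step 1: 15 days after November 12, 1999 (when the breach is discovered) is November 27, 1999; completed November 23, 1999, before the deadline.
Step 2: 60 days after December 11, 1999 (end of the 18-day objection period, which began when the default notice is delivered on November 23, 1999) is February 9, 2000; February 6, 2000 is within that limit.
Step 3: the earliest permitted date is 20 days after February 6, 2000 (when the itemised statement is provided), i.e. February 26, 2000; done March 16, 2000, after the minimum wait.
Step 4: 21 days after March 16, 2000 (when the final cure demand is issued) is April 6, 2000; April 2, 2000 is within that limit.
Step 5: the window is 14–24 days after April 2, 2000 (when the dispute is referred to mediation), so April 16, 2000 through April 26, 2000; April 14, 2000 is 2 days too early.

No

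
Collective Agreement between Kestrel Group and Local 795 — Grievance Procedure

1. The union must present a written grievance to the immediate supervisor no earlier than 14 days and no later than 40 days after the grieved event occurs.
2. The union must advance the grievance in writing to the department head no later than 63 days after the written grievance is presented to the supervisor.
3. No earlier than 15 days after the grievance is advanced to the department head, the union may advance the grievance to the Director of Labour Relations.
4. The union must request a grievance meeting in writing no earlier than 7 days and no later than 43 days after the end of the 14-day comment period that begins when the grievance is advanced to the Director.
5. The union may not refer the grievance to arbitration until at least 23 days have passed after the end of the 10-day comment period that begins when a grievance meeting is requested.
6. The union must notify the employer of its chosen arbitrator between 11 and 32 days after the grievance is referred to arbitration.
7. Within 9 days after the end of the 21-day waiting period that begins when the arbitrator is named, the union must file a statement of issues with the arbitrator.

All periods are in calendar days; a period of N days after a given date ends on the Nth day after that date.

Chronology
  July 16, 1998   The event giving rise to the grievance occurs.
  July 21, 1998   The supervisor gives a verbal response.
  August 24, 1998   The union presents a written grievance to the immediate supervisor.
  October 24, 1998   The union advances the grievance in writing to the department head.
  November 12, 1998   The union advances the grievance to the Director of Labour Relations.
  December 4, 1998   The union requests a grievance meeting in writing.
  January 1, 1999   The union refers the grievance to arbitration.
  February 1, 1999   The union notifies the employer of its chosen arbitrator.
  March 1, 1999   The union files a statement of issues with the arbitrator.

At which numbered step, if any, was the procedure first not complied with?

Step 5

Step 1: the window is 14–40 days after July 16, 1998 (when the grieved event occurs), so July 30, 1998 through August 25, 1998; done August 24, 1998, which is between those dates.
Step 2: 63 days after August 24, 1998 (when the written grievance is presented to the supervisor) is October 26, 1998; done October 24, 1998 — timely.
Step 3: the earliest permitted date is 15 days after October 24, 1998 (when the grievance is advanced to the department head), i.e. November 8, 1998; done November 12, 1998 — permitted.
Step 4: the window is 7–43 days after November 26, 1998 (end of the 14-day comment period, which began when the grievance is advanced to the Director on November 12, 1998), so December 3, 1998 through January 8, 1999; done December 4, 1998, which is between those dates.
Step 5: the earliest permitted date is 23 days after December 14, 1998 (end of the 10-day comment period, which began when a grievance meeting is requested on December 4, 1998), i.e. January 6, 1999; done January 1, 1999 — 5 days too early.
The procedure was therefore not followed at step 5.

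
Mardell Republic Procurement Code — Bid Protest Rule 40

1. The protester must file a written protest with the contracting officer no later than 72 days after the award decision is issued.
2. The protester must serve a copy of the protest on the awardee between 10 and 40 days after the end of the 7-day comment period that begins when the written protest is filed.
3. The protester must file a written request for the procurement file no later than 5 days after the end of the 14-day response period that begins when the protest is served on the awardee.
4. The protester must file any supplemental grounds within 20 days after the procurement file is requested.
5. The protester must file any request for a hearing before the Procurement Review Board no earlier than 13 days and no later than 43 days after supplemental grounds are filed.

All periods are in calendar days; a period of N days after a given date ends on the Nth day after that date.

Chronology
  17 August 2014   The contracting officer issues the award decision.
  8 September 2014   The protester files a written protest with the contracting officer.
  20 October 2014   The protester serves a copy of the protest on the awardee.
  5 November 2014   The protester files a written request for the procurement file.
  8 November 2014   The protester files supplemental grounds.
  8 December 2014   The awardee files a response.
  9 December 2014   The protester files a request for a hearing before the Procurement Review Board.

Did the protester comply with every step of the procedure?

Yes

(1) due by 17 August 2014 + 72 days = 28 October 2014; completed 8 September 2014, before the deadline.
(2) the permitted window runs from 15 September 2014 + 10 = 25 September 2014 to 15 September 2014 + 40 = 25 October 2014; 20 October 2014 falls inside that range.
(3) due by 3 November 2014 + 5 days = 8 November 2014; 5 November 2014 is within that limit.
(4) due by 5 November 2014 + 20 days = 25 November 2014; 8 November 2014 is within that limit.
(5) the permitted window runs from 8 November 2014 + 13 = 21 November 2014 to 8 November 2014 + 43 = 21 December 2014; done 9 December 2014 — within the window.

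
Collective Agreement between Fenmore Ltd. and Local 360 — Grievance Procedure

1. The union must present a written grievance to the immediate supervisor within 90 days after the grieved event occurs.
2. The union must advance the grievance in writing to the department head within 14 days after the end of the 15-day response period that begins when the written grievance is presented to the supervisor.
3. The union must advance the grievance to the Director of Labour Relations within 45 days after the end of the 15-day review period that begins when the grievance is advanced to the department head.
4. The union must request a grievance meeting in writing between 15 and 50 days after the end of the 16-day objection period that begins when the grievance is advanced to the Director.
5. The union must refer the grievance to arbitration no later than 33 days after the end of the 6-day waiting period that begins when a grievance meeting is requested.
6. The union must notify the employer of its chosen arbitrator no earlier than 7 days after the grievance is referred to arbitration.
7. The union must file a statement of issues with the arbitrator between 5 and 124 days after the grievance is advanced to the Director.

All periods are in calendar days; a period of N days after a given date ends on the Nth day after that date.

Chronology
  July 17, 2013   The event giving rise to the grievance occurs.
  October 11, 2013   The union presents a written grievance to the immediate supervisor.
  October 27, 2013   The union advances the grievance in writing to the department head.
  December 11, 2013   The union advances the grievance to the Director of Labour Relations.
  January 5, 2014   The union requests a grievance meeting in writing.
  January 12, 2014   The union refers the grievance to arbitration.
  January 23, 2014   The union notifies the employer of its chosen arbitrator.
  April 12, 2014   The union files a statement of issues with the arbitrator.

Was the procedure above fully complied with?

No

Step 1: 90 days after July 17, 2013 (when the grieved event occurs) is October 15, 2013; done October 11, 2013 — timely.
Step 2: 14 days after October 26, 2013 (end of the 15-day response period, which began when the written grievance is presented to the supervisor on October 11, 2013) is November 9, 2013; done October 27, 2013 — timely.
Step 3: 45 days after November 11, 2013 (end of the 15-day review period, which began when the grievance is advanced to the department head on October 27, 2013) is December 26, 2013; completed December 11, 2013, before the deadline.
Step 4: the window is 15–50 days after December 27, 2013 (end of the 16-day objection period, which began when the grievance is advanced to the Director on December 11, 2013), so January 11, 2014 through February 15, 2014; January 5, 2014 is 6 days too early.
The procedure was therefore not followed at step 4.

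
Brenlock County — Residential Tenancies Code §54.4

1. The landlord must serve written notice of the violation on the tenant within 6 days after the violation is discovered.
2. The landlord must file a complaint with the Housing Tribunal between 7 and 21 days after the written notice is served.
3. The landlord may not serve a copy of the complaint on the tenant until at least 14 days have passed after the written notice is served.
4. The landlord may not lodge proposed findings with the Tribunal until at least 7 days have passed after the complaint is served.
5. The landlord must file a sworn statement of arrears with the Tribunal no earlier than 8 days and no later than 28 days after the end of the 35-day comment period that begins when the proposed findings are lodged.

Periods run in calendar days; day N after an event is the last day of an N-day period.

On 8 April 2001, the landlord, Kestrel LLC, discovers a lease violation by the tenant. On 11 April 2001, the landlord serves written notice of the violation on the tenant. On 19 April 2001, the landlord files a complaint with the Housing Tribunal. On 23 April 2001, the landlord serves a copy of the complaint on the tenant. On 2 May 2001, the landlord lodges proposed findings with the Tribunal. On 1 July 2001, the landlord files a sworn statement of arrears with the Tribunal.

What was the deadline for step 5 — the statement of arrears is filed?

4 July 2001

The proposed findings are lodged on 2 May 2001; the 35-day comment period therefore ends 6 June 2001, and step 5 runs from that date. The window is 8–28 days after 6 June 2001; it closes on 4 July 2001.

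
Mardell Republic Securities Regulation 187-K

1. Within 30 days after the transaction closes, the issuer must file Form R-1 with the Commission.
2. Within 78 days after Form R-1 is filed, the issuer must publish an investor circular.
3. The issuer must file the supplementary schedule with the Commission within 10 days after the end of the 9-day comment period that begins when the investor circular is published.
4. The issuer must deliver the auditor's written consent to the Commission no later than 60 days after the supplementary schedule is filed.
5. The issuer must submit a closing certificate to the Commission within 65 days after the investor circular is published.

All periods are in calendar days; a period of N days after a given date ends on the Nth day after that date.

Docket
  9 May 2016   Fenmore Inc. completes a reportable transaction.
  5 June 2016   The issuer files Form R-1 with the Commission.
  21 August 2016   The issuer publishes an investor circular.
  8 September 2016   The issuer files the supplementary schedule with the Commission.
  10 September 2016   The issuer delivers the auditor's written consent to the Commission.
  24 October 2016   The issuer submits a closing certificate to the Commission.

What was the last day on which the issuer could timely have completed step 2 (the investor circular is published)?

Step 2 runs from 5 June 2016, when Form R-1 is filed. 78 days after 5 June 2016 is 22 August 2016.

22 August 2016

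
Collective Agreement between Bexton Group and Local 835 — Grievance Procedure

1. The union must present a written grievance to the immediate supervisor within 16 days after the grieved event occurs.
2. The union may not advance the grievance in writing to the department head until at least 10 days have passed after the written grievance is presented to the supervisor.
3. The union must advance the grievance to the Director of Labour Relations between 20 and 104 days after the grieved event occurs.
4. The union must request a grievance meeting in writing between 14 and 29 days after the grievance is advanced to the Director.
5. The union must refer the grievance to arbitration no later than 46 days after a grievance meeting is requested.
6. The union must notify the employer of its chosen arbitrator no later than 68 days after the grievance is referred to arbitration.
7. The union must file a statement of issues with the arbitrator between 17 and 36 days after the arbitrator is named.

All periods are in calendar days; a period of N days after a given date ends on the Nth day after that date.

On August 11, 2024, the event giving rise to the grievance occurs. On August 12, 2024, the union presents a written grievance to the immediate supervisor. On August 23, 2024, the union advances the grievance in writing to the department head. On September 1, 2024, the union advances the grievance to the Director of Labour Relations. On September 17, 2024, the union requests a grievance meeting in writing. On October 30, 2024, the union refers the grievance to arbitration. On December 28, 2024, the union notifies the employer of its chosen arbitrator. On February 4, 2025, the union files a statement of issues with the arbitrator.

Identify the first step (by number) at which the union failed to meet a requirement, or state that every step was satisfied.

Step 7

Step 1 — counting 16 days from August 11, 2024 (when the grieved event occurs) gives a deadline of August 27, 2024; August 12, 2024 is within that limit.
Step 2 — must wait 10 days from August 12, 2024 (when the written grievance is presented to the supervisor), so not before August 22, 2024; done August 23, 2024 — permitted.
Step 3 — 20 and 104 days from August 11, 2024 (when the grieved event occurs) are August 31, 2024 and November 23, 2024 respectively; done September 1, 2024, which is between those dates.
Step 4 — 14 and 29 days from September 1, 2024 (when the grievance is advanced to the Director) are September 15, 2024 and September 30, 2024 respectively; done September 17, 2024 — within the window.
Step 5 — counting 46 days from September 17, 2024 (when a grievance meeting is requested) gives a deadline of November 2, 2024; October 30, 2024 is within that limit.
Step 6 — counting 68 days from October 30, 2024 (when the grievance is referred to arbitration) gives a deadline of January 6, 2025; December 28, 2024 is within that limit.
Step 7 — 17 and 36 days from December 28, 2024 (when the arbitrator is named) are January 14, 2025 and February 2, 2025 respectively; February 4, 2025 is 2 days past the end of the window.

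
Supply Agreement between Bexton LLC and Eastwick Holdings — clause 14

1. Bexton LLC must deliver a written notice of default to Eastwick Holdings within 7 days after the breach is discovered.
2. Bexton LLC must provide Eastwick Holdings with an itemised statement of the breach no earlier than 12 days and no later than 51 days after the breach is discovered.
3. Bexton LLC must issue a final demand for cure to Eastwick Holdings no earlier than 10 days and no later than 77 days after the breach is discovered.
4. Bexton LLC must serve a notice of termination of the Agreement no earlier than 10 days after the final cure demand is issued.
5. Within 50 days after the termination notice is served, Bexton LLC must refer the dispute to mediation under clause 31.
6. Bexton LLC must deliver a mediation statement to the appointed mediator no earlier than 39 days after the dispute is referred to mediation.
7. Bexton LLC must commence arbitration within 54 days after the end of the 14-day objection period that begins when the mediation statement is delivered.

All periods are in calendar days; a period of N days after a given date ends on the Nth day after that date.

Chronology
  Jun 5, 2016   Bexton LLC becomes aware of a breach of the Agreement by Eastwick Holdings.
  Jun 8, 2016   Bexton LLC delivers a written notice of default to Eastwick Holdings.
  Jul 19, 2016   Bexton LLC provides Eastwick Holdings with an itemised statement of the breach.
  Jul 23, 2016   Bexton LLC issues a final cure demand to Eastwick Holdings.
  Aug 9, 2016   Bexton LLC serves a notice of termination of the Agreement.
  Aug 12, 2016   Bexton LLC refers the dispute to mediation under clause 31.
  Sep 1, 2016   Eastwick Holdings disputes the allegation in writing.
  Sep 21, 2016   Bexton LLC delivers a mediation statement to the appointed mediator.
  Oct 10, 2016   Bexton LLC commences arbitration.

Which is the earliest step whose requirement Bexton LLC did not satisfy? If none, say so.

(1) due by Jun 5, 2016 + 7 days = Jun 12, 2016; done Jun 8, 2016 — timely.
(2) the permitted window runs from Jun 5, 2016 + 12 = Jun 17, 2016 to Jun 5, 2016 + 51 = Jul 26, 2016; done Jul 19, 2016, which is between those dates.
(3) the permitted window runs from Jun 5, 2016 + 10 = Jun 15, 2016 to Jun 5, 2016 + 77 = Aug 21, 2016; Jul 23, 2016 falls inside that range.
(4) permitted from Jul 23, 2016 + 10 days = Aug 2, 2016 onward; Aug 9, 2016 is on or after that date.
(5) due by Aug 9, 2016 + 50 days = Sep 28, 2016; completed Aug 12, 2016, before the deadline.
(6) permitted from Aug 12, 2016 + 39 days = Sep 20, 2016 onward; done Sep 21, 2016 — permitted.
(7) due by Oct 5, 2016 + 54 days = Nov 28, 2016; Oct 10, 2016 is within that limit.

None — every step was satisfied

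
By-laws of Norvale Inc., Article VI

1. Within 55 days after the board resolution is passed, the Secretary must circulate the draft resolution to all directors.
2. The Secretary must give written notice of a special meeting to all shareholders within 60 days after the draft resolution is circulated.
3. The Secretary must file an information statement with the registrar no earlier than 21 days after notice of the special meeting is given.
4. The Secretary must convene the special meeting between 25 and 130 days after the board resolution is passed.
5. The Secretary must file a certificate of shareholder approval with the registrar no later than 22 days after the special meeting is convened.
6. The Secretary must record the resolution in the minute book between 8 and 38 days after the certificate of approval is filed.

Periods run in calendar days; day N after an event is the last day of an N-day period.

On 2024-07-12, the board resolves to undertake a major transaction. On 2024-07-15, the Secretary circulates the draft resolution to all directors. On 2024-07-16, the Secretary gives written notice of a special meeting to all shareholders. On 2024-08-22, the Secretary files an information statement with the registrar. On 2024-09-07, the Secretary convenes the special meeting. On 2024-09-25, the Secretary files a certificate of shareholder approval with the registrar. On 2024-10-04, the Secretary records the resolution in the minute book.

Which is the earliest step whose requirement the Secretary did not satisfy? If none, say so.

Step 1 — counting 55 days from 2024-07-12 (when the board resolution is passed) gives a deadline of 2024-09-05; 2024-07-15 is within that limit.
Step 2 — counting 60 days from 2024-07-15 (when the draft resolution is circulated) gives a deadline of 2024-09-13; completed 2024-07-16, before the deadline.
Step 3 — must wait 21 days from 2024-07-16 (when notice of the special meeting is given), so not before 2024-08-06; done 2024-08-22, after the minimum wait.
Step 4 — 25 and 130 days from 2024-07-12 (when the board resolution is passed) are 2024-08-06 and 2024-11-19 respectively; done 2024-09-07, which is between those dates.
Step 5 — counting 22 days from 2024-09-07 (when the special meeting is convened) gives a deadline of 2024-09-29; 2024-09-25 is within that limit.
Step 6 — 8 and 38 days from 2024-09-25 (when the certificate of approval is filed) are 2024-10-03 and 2024-11-02 respectively; done 2024-10-04, which is between those dates.

None — every step was satisfied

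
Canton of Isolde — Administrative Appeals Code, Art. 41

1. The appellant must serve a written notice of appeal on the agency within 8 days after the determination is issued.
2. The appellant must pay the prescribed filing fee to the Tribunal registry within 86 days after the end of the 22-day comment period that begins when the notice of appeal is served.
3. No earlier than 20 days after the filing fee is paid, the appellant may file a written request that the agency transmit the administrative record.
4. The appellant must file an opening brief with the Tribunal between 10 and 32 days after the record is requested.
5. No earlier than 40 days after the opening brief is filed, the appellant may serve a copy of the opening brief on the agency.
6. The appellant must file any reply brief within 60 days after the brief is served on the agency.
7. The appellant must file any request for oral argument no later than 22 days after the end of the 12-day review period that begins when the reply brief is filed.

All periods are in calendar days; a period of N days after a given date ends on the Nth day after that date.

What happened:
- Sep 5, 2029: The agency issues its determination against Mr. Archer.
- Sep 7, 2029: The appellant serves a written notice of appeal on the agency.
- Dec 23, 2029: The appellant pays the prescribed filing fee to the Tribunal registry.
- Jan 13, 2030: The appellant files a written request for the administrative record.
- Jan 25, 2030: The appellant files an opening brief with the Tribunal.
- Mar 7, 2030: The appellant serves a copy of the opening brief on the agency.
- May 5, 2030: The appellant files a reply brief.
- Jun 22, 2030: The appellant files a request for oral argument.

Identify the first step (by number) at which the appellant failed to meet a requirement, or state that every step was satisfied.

Step 7

(1) due by Sep 5, 2029 + 8 days = Sep 13, 2029; Sep 7, 2029 is within that limit.
(2) due by Sep 29, 2029 + 86 days = Dec 24, 2029; done Dec 23, 2029 — timely.
(3) permitted from Dec 23, 2029 + 20 days = Jan 12, 2030 onward; Jan 13, 2030 is on or after that date.
(4) the permitted window runs from Jan 13, 2030 + 10 = Jan 23, 2030 to Jan 13, 2030 + 32 = Feb 14, 2030; done Jan 25, 2030 — within the window.
(5) permitted from Jan 25, 2030 + 40 days = Mar 6, 2030 onward; done Mar 7, 2030, after the minimum wait.
(6) due by Mar 7, 2030 + 60 days = May 6, 2030; May 5, 2030 is within that limit.
(7) due by May 17, 2030 + 22 days = Jun 8, 2030; done Jun 22, 2030 — 14 days late.
The analysis stops there.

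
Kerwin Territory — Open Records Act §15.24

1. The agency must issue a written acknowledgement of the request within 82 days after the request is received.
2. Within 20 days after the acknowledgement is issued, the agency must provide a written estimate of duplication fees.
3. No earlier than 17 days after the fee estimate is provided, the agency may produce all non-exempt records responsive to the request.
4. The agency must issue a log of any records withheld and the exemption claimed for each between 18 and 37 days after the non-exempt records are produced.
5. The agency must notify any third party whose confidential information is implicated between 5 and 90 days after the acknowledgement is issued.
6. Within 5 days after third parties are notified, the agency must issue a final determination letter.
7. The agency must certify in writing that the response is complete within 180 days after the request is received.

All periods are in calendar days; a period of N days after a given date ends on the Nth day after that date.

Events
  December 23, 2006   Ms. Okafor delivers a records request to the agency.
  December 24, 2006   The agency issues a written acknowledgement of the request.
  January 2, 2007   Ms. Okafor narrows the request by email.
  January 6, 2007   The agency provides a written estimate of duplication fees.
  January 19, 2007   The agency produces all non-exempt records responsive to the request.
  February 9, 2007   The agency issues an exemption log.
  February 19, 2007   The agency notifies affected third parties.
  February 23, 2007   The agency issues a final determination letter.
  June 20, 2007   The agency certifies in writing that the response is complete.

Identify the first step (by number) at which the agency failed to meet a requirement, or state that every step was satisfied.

(1) due by December 23, 2006 + 82 days = March 15, 2007; December 24, 2006 is within that limit.
(2) due by December 24, 2006 + 20 days = January 13, 2007; done January 6, 2007 — timely.
(3) permitted from January 6, 2007 + 17 days = January 23, 2007 onward; January 19, 2007 is 4 days before the earliest permitted date.

Step 3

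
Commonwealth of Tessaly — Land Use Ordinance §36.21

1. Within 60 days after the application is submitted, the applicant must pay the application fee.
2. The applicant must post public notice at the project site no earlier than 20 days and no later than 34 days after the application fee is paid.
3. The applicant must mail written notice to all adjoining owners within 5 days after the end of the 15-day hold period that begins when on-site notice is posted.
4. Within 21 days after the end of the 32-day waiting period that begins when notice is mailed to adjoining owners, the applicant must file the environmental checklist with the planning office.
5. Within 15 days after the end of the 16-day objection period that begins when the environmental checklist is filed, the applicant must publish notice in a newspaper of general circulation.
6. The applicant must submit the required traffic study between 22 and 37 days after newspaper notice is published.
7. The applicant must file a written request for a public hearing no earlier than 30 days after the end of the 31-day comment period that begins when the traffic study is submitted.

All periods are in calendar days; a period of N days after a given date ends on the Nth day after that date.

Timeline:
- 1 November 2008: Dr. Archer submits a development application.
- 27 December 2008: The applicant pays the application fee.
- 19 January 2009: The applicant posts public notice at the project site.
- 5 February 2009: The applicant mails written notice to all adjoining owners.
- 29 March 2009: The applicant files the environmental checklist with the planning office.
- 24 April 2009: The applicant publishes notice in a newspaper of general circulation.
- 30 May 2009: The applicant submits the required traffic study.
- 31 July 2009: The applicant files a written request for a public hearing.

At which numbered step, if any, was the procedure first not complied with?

Step 1: 60 days after 1 November 2008 (when the application is submitted) is 31 December 2008; completed 27 December 2008, before the deadline.
Step 2: the window is 20–34 days after 27 December 2008 (when the application fee is paid), so 16 January 2009 through 30 January 2009; done 19 January 2009, which is between those dates.
Step 3: 5 days after 3 February 2009 (end of the 15-day hold period, which began when on-site notice is posted on 19 January 2009) is 8 February 2009; done 5 February 2009 — timely.
Step 4: 21 days after 9 March 2009 (end of the 32-day waiting period, which began when notice is mailed to adjoining owners on 5 February 2009) is 30 March 2009; 29 March 2009 is within that limit.
Step 5: 15 days after 14 April 2009 (end of the 16-day objection period, which began when the environmental checklist is filed on 29 March 2009) is 29 April 2009; 24 April 2009 is within that limit.
Step 6: the window is 22–37 days after 24 April 2009 (when newspaper notice is published), so 16 May 2009 through 31 May 2009; 30 May 2009 falls inside that range.
Step 7: the earliest permitted date is 30 days after 30 June 2009 (end of the 31-day comment period, which began when the traffic study is submitted on 30 May 2009), i.e. 30 July 2009; done 31 July 2009, after the minimum wait.

None — every step was satisfied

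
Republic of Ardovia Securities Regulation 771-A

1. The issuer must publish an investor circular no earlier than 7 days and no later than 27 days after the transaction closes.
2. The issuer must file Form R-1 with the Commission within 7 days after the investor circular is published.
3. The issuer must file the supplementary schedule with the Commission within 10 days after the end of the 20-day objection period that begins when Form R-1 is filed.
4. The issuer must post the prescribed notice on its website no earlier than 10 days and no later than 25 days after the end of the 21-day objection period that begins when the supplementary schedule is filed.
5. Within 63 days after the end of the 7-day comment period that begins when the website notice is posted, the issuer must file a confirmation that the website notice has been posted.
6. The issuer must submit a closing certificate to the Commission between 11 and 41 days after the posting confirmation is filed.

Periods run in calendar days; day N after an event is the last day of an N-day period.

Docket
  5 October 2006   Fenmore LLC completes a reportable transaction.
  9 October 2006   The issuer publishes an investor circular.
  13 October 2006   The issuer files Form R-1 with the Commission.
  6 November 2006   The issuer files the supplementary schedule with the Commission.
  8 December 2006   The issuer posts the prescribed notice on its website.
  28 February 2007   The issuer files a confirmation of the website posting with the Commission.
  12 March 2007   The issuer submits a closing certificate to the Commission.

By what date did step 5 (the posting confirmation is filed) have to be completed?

16 February 2007

The website notice is posted on 8 December 2006; the 7-day comment period therefore ends 15 December 2006, and step 5 runs from that date. 63 days after 15 December 2006 is 16 February 2007.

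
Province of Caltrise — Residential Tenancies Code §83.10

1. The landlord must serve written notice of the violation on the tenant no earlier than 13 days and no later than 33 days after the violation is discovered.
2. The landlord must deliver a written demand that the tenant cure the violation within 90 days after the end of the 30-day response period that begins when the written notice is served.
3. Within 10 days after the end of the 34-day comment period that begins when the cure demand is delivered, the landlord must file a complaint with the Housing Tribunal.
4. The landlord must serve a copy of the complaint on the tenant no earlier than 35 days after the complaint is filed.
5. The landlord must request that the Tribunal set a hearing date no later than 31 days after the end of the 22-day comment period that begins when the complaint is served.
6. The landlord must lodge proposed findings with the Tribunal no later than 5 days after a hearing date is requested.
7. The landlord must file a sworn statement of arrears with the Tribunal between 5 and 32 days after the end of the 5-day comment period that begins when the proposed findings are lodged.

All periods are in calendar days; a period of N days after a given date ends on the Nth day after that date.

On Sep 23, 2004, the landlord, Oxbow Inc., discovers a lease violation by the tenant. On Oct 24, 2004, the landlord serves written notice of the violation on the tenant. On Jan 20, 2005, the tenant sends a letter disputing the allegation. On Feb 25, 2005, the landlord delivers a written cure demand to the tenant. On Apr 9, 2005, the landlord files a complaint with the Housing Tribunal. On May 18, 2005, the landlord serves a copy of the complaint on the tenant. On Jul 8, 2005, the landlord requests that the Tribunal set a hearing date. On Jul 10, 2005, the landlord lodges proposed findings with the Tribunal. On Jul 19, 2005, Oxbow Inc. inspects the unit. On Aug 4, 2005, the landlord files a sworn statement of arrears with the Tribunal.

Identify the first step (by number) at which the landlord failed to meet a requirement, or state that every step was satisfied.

(1) the permitted window runs from Sep 23, 2004 + 13 = Oct 6, 2004 to Sep 23, 2004 + 33 = Oct 26, 2004; Oct 24, 2004 falls inside that range.
(2) due by Nov 23, 2004 + 90 days = Feb 21, 2005; not done until Feb 25, 2005, 4 days after the deadline.

Step 2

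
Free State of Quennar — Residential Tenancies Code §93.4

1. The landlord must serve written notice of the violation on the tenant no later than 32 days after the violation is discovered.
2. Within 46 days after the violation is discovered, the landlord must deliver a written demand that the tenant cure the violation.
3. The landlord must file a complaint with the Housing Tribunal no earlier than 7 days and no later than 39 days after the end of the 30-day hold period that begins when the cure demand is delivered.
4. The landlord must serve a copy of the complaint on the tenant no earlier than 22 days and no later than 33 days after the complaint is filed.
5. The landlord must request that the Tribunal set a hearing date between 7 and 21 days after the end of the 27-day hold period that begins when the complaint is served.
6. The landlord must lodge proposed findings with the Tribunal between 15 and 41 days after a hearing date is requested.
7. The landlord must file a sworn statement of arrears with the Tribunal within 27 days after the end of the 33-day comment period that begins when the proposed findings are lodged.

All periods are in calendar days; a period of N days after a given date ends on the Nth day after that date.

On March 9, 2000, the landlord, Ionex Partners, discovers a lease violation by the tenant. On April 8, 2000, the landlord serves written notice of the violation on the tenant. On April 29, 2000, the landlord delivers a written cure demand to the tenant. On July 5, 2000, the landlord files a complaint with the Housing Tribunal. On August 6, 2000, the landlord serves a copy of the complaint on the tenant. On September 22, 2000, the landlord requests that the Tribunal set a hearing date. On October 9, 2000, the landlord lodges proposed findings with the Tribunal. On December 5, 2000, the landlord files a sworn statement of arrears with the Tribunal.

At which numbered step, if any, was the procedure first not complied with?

(1) due by March 9, 2000 + 32 days = April 10, 2000; completed April 8, 2000, before the deadline.
(2) due by March 9, 2000 + 46 days = April 24, 2000; done April 29, 2000 — 5 days late.
Later steps need not be reached.

Step 2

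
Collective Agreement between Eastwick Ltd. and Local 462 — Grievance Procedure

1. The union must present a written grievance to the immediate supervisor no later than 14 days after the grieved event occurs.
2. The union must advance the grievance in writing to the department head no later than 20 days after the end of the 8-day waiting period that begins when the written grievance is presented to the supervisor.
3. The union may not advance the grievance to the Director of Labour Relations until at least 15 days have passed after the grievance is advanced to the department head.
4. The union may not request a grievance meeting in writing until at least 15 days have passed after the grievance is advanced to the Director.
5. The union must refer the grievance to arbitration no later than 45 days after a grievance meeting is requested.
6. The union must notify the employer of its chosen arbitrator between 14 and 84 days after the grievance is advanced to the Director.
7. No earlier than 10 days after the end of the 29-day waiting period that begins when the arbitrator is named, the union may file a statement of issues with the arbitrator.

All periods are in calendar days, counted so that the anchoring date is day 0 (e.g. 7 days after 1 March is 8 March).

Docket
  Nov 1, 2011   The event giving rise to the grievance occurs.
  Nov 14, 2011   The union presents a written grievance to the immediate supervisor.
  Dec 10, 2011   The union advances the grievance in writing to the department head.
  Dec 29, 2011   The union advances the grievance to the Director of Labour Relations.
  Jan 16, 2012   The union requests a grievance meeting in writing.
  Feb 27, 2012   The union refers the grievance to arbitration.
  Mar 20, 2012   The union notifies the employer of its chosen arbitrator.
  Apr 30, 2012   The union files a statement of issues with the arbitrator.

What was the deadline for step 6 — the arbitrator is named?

Mar 22, 2012

Step 6 runs from Dec 29, 2011, when the grievance is advanced to the Director. The window is 14–84 days after Dec 29, 2011; it closes on Mar 22, 2012.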